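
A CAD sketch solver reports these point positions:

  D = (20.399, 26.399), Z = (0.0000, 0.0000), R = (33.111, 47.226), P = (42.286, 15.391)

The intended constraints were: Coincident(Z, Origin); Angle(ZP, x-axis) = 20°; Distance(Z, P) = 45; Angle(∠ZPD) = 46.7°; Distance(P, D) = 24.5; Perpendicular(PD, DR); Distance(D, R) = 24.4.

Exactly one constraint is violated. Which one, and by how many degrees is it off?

Perpendicular(PD, DR) — off by 4.70°.

Z = (0.00, 0.00) ✓; ZP at 20.00° ✓; |ZP| = 45.00 ✓; ∠ZPD = 46.70° ✓; |PD| = 24.50 ✓; ∠(PD, DR) = 94.70° ✗; |DR| = 24.40 ✓.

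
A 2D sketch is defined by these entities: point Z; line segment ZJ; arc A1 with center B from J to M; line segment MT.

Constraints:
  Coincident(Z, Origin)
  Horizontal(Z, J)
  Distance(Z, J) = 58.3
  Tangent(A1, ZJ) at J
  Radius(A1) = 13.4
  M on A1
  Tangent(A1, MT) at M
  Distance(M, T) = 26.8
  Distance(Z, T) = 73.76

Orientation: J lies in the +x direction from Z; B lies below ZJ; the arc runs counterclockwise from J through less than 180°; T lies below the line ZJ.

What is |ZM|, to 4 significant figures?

50.69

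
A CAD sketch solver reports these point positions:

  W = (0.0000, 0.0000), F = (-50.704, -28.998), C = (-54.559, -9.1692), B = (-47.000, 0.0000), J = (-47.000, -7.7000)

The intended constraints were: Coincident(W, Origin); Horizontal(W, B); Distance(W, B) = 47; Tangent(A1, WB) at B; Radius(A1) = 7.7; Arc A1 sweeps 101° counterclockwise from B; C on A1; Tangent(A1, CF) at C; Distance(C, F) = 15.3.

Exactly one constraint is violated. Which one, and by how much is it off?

Distance(C, F) = 15.3 — off by 4.90.

W = (0.00, 0.00) ✓; W.y = 0.00, B.y = 0.00 ✓; |WB| = 47.00 ✓; ∠(JB, BW) = 90.00° ✓; |JB| = 7.700 ✓; bearing(J→C) − bearing(J→B) = 101.0° ✓; |JC| = 7.700 ✓; ∠(JC, CF) = 90.00° ✓; |CF| = 20.20 ✗.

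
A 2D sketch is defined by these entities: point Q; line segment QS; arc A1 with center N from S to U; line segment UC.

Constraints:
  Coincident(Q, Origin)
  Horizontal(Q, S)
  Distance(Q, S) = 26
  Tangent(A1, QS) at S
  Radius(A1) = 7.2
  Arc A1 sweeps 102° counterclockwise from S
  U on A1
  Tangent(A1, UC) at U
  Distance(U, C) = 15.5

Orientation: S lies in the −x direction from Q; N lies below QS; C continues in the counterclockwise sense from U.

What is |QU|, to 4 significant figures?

34.17

Q is at the origin; QS is horizontal with |QS| = 26.0 and S on the −x side, so S = (-26.00, 0.000). The tangent condition forces NS to be normal to QS, so N = S + (0, -7.2) = (-26.00, -7.200). On A1, S sits at bearing 90° from N; a 102° counterclockwise sweep puts U at bearing 192°, so U = N + 7.2·(cos 192°, sin 192°) = (-33.04, -8.697). Then |QU| = |U − Q| = 34.17.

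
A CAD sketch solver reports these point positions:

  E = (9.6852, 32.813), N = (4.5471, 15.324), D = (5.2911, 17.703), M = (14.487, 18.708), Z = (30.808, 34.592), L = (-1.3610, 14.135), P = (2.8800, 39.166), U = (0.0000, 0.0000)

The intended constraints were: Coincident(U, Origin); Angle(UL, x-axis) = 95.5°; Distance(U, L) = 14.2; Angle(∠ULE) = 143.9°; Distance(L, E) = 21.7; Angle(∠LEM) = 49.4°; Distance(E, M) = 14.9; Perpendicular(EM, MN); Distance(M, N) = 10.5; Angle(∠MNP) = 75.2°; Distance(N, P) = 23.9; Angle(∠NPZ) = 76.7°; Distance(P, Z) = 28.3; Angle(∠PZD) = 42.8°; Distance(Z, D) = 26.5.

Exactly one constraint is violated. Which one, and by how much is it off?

Distance(Z, D) = 26.5 — off by 4.10.

U = (0.00, 0.00) ✓; UL at 95.50° ✓; |UL| = 14.20 ✓; ∠ULE = 143.9° ✓; |LE| = 21.70 ✓; ∠LEM = 49.40° ✓; |EM| = 14.90 ✓; ∠(EM, MN) = 90.00° ✓; |MN| = 10.50 ✓; ∠MNP = 75.20° ✓; |NP| = 23.90 ✓; ∠NPZ = 76.70° ✓; |PZ| = 28.30 ✓; ∠PZD = 42.80° ✓; |ZD| = 30.60 ✗.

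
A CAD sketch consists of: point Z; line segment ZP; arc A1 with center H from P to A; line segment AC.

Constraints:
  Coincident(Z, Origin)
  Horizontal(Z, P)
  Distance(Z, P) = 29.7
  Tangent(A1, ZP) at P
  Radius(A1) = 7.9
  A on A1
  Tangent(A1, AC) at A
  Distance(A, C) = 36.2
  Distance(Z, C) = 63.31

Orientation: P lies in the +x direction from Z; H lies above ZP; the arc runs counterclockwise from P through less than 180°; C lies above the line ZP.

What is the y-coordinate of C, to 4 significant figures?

38.96

Checks: Z = (0.00, 0.00) ✓; ∠(HP, PZ) = 90.00° ✓; |HP| = 7.900 ✓; |HA| = 7.900 ✓; ∠(HA, AC) = 90.00° ✓; |AC| = 36.20 ✓; |ZC| = 63.31 ✓.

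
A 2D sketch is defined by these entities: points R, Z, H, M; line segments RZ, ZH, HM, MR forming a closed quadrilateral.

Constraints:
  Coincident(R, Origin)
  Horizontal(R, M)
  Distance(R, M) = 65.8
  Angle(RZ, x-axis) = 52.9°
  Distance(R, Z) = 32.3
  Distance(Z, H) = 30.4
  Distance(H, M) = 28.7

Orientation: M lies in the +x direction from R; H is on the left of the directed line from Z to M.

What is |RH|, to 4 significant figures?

55.23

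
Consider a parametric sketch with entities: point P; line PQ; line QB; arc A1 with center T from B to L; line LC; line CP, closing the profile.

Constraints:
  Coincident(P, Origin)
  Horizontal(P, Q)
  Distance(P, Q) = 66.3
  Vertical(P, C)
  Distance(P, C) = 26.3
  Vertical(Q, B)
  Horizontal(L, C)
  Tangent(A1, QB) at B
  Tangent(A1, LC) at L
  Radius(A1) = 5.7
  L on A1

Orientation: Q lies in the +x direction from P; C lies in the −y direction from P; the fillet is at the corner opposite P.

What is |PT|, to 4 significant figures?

64.01

P is at the origin; PQ is horizontal with |PQ| = 66.3 and Q on the +x side, so Q = (66.30, 0.000). PC is vertical with |PC| = 26.3 and C on the −y side, so C = (0.000, -26.30). The virtual corner opposite P is at (66.30, -26.30). The tangent condition forces TB to be normal to QB and since A1 is tangent to LC there, TL ⟂ LC, with radius 5.7, so the center T sits 5.7 in from both sides at T = (60.60, -20.60). Then |PT| = |T − P| = 64.01.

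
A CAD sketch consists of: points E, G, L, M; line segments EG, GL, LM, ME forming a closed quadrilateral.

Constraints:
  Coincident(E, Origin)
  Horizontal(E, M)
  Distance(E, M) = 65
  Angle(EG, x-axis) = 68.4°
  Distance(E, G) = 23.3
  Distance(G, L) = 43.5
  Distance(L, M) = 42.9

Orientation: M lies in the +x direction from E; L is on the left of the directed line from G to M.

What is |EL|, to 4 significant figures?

62.36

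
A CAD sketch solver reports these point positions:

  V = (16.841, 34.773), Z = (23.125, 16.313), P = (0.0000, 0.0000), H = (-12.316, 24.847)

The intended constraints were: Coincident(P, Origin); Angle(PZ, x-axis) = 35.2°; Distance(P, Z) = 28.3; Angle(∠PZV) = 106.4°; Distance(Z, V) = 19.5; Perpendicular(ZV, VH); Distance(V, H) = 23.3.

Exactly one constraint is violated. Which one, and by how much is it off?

Distance(V, H) = 23.3 — off by 7.50.

P = (0.00, 0.00) ✓; PZ at 35.20° ✓; |PZ| = 28.30 ✓; ∠PZV = 106.4° ✓; |ZV| = 19.50 ✓; ∠(ZV, VH) = 90.00° ✓; |VH| = 30.80 ✗.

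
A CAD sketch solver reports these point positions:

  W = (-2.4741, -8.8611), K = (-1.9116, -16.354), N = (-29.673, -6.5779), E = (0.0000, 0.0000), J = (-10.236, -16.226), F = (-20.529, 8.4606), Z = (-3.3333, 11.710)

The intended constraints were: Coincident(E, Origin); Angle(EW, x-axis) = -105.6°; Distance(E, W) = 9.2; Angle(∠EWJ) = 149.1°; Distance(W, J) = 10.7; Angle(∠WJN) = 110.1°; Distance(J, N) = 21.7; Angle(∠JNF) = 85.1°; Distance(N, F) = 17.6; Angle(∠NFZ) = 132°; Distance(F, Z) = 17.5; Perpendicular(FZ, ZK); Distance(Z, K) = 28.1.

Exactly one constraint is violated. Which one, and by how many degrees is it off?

Perpendicular(FZ, ZK) — off by 7.80°.

E = (0.00, 0.00) ✓; EW at -105.6° ✓; |EW| = 9.200 ✓; ∠EWJ = 149.1° ✓; |WJ| = 10.70 ✓; ∠WJN = 110.1° ✓; |JN| = 21.70 ✓; ∠JNF = 85.10° ✓; |NF| = 17.60 ✓; ∠NFZ = 132.0° ✓; |FZ| = 17.50 ✓; ∠(FZ, ZK) = 97.80° ✗; |ZK| = 28.10 ✓.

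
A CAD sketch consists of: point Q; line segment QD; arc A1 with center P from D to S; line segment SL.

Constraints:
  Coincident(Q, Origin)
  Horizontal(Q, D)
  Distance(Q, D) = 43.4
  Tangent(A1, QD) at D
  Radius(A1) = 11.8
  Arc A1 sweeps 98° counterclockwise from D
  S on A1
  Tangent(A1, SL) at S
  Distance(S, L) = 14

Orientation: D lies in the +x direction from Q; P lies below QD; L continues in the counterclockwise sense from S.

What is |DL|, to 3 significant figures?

29.0

Q is at the origin; QD is horizontal with |QD| = 43.4 and D on the +x side, so D = (43.4, 0.00). The tangent condition forces PD to be normal to QD, so P = D + (0, -11.8) = (43.4, -11.8). On A1, D sits at bearing 90° from P; a 98° counterclockwise sweep puts S at bearing 188°, so S = P + 11.8·(cos 188°, sin 188°) = (31.7, -13.4). Tangency of A1 to SL means the radius PS is perpendicular to SL, so SL runs along (−sin 188°, cos 188°); with |SL| = 14.0, L = (33.7, -27.3). Then |DL| = |L − D| = 29.0.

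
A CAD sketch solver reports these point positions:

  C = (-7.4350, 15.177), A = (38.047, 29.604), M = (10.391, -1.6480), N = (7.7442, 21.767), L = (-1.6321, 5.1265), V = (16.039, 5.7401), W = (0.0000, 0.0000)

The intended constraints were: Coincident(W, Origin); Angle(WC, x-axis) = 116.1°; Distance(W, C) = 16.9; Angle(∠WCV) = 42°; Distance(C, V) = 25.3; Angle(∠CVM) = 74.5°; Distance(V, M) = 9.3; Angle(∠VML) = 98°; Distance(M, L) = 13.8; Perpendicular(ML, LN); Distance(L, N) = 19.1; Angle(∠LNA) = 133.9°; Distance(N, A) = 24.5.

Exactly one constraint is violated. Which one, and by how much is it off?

Distance(N, A) = 24.5 — off by 6.80.

W = (0.00, 0.00) ✓; WC at 116.1° ✓; |WC| = 16.90 ✓; ∠WCV = 42.00° ✓; |CV| = 25.30 ✓; ∠CVM = 74.50° ✓; |VM| = 9.300 ✓; ∠VML = 98.00° ✓; |ML| = 13.80 ✓; ∠(ML, LN) = 90.00° ✓; |LN| = 19.10 ✓; ∠LNA = 133.9° ✓; |NA| = 31.30 ✗.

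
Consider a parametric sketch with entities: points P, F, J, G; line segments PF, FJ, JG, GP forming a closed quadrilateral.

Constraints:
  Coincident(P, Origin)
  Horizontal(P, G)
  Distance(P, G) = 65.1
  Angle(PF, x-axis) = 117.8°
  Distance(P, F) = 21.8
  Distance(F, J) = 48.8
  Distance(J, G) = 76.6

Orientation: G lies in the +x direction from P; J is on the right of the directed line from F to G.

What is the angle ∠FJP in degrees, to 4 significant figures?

16.24°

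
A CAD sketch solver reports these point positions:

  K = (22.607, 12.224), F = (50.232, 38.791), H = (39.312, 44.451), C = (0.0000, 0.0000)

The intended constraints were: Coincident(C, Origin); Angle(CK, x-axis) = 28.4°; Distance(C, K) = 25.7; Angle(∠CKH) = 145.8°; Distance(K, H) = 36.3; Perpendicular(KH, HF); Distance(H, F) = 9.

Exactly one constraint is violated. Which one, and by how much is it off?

Distance(H, F) = 9 — off by 3.30.

C = (0.00, 0.00) ✓; CK at 28.40° ✓; |CK| = 25.70 ✓; ∠CKH = 145.8° ✓; |KH| = 36.30 ✓; ∠(KH, HF) = 90.00° ✓; |HF| = 12.30 ✗.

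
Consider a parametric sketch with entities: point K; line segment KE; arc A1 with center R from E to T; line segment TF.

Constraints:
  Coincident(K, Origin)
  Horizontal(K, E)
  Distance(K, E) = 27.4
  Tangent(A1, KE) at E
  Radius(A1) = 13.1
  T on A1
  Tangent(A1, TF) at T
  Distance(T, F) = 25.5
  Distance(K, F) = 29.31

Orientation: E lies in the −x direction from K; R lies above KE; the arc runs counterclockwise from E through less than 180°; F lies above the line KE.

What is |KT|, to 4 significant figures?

17.31

K is at the origin; K and E share the same y with |KE| = 27.4 and E on the −x side, so E = (-27.40, 0.000). A1 meets KE tangentially, so RE is at right angles to KE, so R = E + (0, 13.1) = (-27.40, 13.10). Since RT ⟂ TF (tangency), |RF| = √(13.1² + 25.5²) = 28.67 regardless of where T sits on A1. So F lies on both circle(K, 29.31) and circle(R, 28.67); the above-KE intersection is F = (-3.604, 29.09). T is the foot of the tangent from F: T = (-15.93, 6.766).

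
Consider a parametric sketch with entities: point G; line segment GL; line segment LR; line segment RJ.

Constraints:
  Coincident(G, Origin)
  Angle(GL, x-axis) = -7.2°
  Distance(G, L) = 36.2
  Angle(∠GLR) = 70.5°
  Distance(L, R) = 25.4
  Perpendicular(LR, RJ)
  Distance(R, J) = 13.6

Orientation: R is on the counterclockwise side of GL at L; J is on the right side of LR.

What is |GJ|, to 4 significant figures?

49.55

G is at the origin; GL runs at -7.2° with length 36.2, so L = 36.2·(cos -7.2°, sin -7.2°) = (35.91, -4.537). ∠GLR = 70.5°, so LR runs at -7.2° + (180° − 70.5°) = 102.3° from the x-axis; with |LR| = 25.4, R = L + 25.4·(cos 102.3°, sin 102.3°) = (30.50, 20.28). LR is perpendicular to RJ; with |RJ| = 13.6 on the right of LR, J = R + 13.6·(0.9770, 0.2130) = (43.79, 23.18). Then |GJ| = |J − G| = 49.55.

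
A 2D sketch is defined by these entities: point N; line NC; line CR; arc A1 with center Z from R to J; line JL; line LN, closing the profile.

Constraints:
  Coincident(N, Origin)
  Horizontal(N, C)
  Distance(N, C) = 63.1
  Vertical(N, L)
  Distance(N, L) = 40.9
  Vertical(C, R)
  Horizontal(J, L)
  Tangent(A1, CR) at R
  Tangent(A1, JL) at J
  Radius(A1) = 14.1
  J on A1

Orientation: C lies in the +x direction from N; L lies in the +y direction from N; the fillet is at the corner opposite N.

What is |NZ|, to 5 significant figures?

55.850

N is at the origin; N and C share the same y with |NC| = 63.1 and C on the +x side, so C = (63.100, 0.0000). N and L share the same x with |NL| = 40.9 and L on the +y side, so L = (0.0000, 40.900). The virtual corner opposite N is at (63.100, 40.900). Tangency of A1 to CR means the radius ZR is perpendicular to CR and the tangent condition forces ZJ to be normal to JL, with radius 14.1, so the center Z sits 14.1 in from both sides at Z = (49.000, 26.800). Then |NZ| = |Z − N| = 55.850.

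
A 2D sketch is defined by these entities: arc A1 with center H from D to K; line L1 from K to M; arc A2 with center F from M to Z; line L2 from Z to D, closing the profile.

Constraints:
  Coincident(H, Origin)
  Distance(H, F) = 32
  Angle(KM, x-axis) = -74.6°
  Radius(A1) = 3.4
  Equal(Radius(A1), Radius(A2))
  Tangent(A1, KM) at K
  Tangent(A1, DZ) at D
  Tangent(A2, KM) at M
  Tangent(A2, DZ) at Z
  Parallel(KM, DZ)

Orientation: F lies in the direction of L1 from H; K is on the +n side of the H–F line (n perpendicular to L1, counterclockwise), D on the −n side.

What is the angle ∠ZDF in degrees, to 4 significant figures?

6.065°

The slot axis is L1's direction at -74.6°, so u = (cos -74.6°, sin -74.6°) = (0.2656, -0.9641) and n = (−sin -74.6°, cos -74.6°) = (0.9641, 0.2656). H is at the origin and F lies 32.0 along u from H, so F = 32.0·u = (8.498, -30.85). Tangency of A1 to both parallel lines with radius 3.4 puts K and D at H ± 3.4·n: K = (3.278, 0.9029), D = (-3.278, -0.9029). Equal radii place M and Z the same way about F: M = F + 3.4·n = (11.78, -29.95), Z = F − 3.4·n = (5.220, -31.75). Then cos ∠ZDF = DZ·DF / (|DZ||DF|), giving 6.065°.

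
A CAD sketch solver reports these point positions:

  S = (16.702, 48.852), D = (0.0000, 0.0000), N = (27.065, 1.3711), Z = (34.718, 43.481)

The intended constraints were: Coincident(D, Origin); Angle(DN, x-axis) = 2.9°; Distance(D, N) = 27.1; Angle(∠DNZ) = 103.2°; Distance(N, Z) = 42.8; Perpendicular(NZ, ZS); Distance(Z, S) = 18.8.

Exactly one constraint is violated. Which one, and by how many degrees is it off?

Perpendicular(NZ, ZS) — off by 6.30°.

D = (0.00, 0.00) ✓; DN at 2.900° ✓; |DN| = 27.10 ✓; ∠DNZ = 103.2° ✓; |NZ| = 42.80 ✓; ∠(NZ, ZS) = 83.70° ✗; |ZS| = 18.80 ✓.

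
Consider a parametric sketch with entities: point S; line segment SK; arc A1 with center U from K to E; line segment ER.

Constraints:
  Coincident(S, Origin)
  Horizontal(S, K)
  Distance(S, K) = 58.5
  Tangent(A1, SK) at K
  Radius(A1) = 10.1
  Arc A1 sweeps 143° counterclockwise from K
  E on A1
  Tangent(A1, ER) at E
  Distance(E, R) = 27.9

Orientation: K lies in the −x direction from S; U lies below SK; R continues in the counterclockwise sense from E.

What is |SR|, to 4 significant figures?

54.87

S is at the origin; SK is horizontal with |SK| = 58.5 and K on the −x side, so K = (-58.50, 0.000). A1 meets SK tangentially, so UK is at right angles to SK, so U = K + (0, -10.1) = (-58.50, -10.10). On A1, K sits at bearing 90° from U; a 143° counterclockwise sweep puts E at bearing 233°, so E = U + 10.1·(cos 233°, sin 233°) = (-64.58, -18.17). A1 meets ER tangentially, so UE is at right angles to ER, so ER runs along (−sin 233°, cos 233°); with |ER| = 27.9, R = (-42.30, -34.96). Then |SR| = |R − S| = 54.87.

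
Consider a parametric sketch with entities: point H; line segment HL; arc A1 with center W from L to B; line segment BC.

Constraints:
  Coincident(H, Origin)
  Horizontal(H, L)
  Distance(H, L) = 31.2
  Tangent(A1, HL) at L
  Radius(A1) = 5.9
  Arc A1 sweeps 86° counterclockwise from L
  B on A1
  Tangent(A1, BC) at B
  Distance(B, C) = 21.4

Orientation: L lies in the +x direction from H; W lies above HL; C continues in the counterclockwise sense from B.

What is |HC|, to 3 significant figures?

47.0

H is at the origin; HL is horizontal with |HL| = 31.2 and L on the +x side, so L = (31.2, 0.00). Since A1 is tangent to HL there, WL ⟂ HL, so W = L + (0, 5.9) = (31.2, 5.90). On A1, L sits at bearing -90° from W; an 86° counterclockwise sweep puts B at bearing -4°, so B = W + 5.9·(cos -4°, sin -4°) = (37.1, 5.49). A1 meets BC tangentially, so WB is at right angles to BC, so BC runs along (−sin -4°, cos -4°); with |BC| = 21.4, C = (38.6, 26.8). Then |HC| = |C − H| = 47.0.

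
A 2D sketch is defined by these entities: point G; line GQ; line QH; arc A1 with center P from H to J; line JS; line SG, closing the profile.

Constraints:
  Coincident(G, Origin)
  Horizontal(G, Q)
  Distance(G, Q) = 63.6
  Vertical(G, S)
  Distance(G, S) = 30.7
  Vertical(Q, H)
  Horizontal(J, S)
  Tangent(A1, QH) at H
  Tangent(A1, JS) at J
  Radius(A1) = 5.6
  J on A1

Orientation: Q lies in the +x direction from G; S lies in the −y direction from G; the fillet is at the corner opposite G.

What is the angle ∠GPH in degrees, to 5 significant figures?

156.60°

G is at the origin; GQ is horizontal with |GQ| = 63.6 and Q on the +x side, so Q = (63.600, 0.0000). G and S share the same x with |GS| = 30.7 and S on the −y side, so S = (0.0000, -30.700). The virtual corner opposite G is at (63.600, -30.700). Since A1 is tangent to QH there, PH ⟂ QH and the tangent condition forces PJ to be normal to JS, with radius 5.6, so the center P sits 5.6 in from both sides at P = (58.000, -25.100). That places the tangent points at H = (63.600, -25.100) on QH and J = (58.000, -30.700) on JS. Then cos ∠GPH = PG·PH / (|PG||PH|), giving 156.60°.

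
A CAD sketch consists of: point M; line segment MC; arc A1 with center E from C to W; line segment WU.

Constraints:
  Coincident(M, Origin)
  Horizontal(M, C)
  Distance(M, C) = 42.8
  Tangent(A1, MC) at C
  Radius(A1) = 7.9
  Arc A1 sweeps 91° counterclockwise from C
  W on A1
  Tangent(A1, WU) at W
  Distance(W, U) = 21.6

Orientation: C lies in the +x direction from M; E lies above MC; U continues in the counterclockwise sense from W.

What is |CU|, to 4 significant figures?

30.57

M is at the origin; M and C share the same y with |MC| = 42.8 and C on the +x side, so C = (42.80, 0.000). Since A1 is tangent to MC there, EC ⟂ MC, so E = C + (0, 7.9) = (42.80, 7.900). On A1, C sits at bearing -90° from E; a 91° counterclockwise sweep puts W at bearing 1°, so W = E + 7.9·(cos 1°, sin 1°) = (50.70, 8.038). Since A1 is tangent to WU there, EW ⟂ WU, so WU runs along (−sin 1°, cos 1°); with |WU| = 21.6, U = (50.32, 29.63). Then |CU| = |U − C| = 30.57.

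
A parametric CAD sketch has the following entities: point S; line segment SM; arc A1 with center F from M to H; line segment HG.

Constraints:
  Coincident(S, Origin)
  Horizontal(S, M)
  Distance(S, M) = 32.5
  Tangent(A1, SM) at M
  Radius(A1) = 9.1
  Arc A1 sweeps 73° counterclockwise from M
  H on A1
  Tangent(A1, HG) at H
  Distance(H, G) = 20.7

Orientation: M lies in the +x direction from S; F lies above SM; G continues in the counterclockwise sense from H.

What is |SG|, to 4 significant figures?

54.05

On A1, M sits at bearing -90° from F; a 73° counterclockwise sweep puts H at bearing -17°, so H = F + 9.1·(cos -17°, sin -17°) = (41.20, 6.439). A1 meets HG tangentially, so FH is at right angles to HG, so HG runs along (−sin -17°, cos -17°); with |HG| = 20.7, G = (47.25, 26.23). Then |SG| = |G − S| = 54.05.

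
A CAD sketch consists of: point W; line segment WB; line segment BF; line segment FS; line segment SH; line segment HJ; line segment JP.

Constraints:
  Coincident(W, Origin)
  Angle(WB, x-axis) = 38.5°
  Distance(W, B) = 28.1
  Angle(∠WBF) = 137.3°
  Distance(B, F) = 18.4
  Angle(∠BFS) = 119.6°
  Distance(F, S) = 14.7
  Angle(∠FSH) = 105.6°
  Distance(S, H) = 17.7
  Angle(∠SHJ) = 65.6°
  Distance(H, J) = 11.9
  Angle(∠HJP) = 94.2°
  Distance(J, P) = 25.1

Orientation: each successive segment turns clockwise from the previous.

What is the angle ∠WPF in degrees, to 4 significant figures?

31.61°

W is at the origin; WB runs at 38.5° with length 28.1, so B = (21.99, 17.49). ∠WBF = 137.3° gives BF at -4.200° from the x-axis; with |BF| = 18.4, F = (40.34, 16.15). ∠BFS = 119.6° gives FS at -64.60° from the x-axis; with |FS| = 14.7, S = (46.65, 2.866). ∠FSH = 105.6° gives SH at -139.0° from the x-axis; with |SH| = 17.7, H = (33.29, -8.746). ∠SHJ = 65.6° gives HJ at 106.6° from the x-axis; with |HJ| = 11.9, J = (29.89, 2.658). ∠HJP = 94.2° gives JP at 20.80° from the x-axis; with |JP| = 25.1, P = (53.35, 11.57). Then cos ∠WPF = PW·PF / (|PW||PF|), giving 31.61°.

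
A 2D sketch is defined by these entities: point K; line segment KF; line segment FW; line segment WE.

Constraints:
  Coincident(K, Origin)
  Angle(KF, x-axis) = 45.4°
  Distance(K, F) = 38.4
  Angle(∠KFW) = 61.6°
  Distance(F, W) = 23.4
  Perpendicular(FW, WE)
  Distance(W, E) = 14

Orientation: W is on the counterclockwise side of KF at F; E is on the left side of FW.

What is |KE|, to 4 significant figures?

20.43

K is at the origin; KF runs at 45.4° with length 38.4, so F = 38.4·(cos 45.4°, sin 45.4°) = (26.96, 27.34). ∠KFW = 61.6°, so FW runs at 45.4° + (180° − 61.6°) = 163.8° from the x-axis; with |FW| = 23.4, W = F + 23.4·(cos 163.8°, sin 163.8°) = (4.492, 33.87). FW is perpendicular to WE; with |WE| = 14.0 on the left of FW, E = W + 14.0·(-0.2790, -0.9603) = (0.5859, 20.43). Then |KE| = |E − K| = 20.43.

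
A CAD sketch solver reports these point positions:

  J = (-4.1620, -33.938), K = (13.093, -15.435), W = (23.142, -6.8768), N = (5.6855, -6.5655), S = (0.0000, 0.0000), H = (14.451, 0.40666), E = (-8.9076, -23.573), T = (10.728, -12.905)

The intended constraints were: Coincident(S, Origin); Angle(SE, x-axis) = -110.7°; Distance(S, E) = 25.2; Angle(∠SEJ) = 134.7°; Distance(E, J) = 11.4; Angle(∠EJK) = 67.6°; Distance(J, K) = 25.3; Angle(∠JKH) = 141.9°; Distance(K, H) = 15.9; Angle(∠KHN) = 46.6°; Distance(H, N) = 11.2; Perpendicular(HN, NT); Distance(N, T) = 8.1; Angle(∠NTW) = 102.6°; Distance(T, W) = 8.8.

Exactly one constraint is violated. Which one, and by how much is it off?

Distance(T, W) = 8.8 — off by 5.00.

S = (0.00, 0.00) ✓; SE at -110.7° ✓; |SE| = 25.20 ✓; ∠SEJ = 134.7° ✓; |EJ| = 11.40 ✓; ∠EJK = 67.60° ✓; |JK| = 25.30 ✓; ∠JKH = 141.9° ✓; |KH| = 15.90 ✓; ∠KHN = 46.60° ✓; |HN| = 11.20 ✓; ∠(HN, NT) = 90.00° ✓; |NT| = 8.100 ✓; ∠NTW = 102.6° ✓; |TW| = 13.80 ✗.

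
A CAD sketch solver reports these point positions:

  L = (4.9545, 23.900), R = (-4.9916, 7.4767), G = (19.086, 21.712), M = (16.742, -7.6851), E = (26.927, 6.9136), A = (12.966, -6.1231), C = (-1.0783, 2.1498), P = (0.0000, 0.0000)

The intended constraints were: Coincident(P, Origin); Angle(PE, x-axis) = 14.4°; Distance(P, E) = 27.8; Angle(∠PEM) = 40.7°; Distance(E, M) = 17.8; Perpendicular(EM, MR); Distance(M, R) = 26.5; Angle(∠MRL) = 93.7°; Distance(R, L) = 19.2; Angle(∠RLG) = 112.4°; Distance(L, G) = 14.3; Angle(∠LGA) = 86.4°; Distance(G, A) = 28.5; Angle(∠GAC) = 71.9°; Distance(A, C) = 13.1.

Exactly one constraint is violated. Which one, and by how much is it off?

Distance(A, C) = 13.1 — off by 3.20.

P = (0.00, 0.00) ✓; PE at 14.40° ✓; |PE| = 27.80 ✓; ∠PEM = 40.70° ✓; |EM| = 17.80 ✓; ∠(EM, MR) = 90.00° ✓; |MR| = 26.50 ✓; ∠MRL = 93.70° ✓; |RL| = 19.20 ✓; ∠RLG = 112.4° ✓; |LG| = 14.30 ✓; ∠LGA = 86.40° ✓; |GA| = 28.50 ✓; ∠GAC = 71.90° ✓; |AC| = 16.30 ✗.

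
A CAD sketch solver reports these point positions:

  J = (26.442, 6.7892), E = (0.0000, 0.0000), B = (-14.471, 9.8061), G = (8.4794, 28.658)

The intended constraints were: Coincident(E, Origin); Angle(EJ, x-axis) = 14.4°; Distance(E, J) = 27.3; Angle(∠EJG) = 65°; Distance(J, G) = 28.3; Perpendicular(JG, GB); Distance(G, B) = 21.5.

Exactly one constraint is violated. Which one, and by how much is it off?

Distance(G, B) = 21.5 — off by 8.20.

E = (0.00, 0.00) ✓; EJ at 14.40° ✓; |EJ| = 27.30 ✓; ∠EJG = 65.00° ✓; |JG| = 28.30 ✓; ∠(JG, GB) = 90.00° ✓; |GB| = 29.70 ✗.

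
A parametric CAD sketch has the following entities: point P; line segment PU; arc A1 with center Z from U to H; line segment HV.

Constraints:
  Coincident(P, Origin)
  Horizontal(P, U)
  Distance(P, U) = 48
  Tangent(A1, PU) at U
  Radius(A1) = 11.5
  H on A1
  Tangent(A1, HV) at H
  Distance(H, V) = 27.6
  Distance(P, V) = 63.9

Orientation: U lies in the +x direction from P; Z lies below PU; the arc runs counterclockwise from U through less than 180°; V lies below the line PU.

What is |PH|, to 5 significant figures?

40.824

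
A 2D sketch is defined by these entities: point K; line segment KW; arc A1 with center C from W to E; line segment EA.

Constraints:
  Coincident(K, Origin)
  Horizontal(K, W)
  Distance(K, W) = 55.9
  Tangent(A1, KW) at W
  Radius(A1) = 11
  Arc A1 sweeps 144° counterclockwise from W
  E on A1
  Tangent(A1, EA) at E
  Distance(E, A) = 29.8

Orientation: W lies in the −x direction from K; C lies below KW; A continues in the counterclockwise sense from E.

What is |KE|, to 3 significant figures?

65.5

The tangent condition forces CW to be normal to KW, so C = W + (0, -11) = (-55.9, -11.0). On A1, W sits at bearing 90° from C; a 144° counterclockwise sweep puts E at bearing 234°, so E = C + 11.0·(cos 234°, sin 234°) = (-62.4, -19.9). Then |KE| = |E − K| = 65.5.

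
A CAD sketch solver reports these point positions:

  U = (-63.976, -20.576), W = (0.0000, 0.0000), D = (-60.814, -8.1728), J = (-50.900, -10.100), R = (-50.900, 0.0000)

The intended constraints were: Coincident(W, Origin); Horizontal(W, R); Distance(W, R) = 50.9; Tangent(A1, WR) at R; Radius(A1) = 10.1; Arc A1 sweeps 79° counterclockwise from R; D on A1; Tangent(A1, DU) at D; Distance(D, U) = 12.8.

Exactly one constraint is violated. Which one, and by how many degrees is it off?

Tangent(A1, DU) at D — off by 3.30°.

W = (0.00, 0.00) ✓; W.y = 0.00, R.y = 0.00 ✓; |WR| = 50.90 ✓; ∠(JR, RW) = 90.00° ✓; |JR| = 10.10 ✓; bearing(J→D) − bearing(J→R) = 79.00° ✓; |JD| = 10.10 ✓; ∠(JD, DU) = 93.30° ✗; |DU| = 12.80 ✓.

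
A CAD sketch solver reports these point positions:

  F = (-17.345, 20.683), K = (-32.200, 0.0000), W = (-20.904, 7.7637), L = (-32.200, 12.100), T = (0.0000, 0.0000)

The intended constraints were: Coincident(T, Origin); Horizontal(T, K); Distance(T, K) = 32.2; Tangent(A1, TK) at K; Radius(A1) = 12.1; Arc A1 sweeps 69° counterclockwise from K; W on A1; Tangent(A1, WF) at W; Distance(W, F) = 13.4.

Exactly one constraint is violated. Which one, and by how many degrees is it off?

Tangent(A1, WF) at W — off by 5.60°.

T = (0.00, 0.00) ✓; T.y = 0.00, K.y = 0.00 ✓; |TK| = 32.20 ✓; ∠(LK, KT) = 90.00° ✓; |LK| = 12.10 ✓; bearing(L→W) − bearing(L→K) = 69.00° ✓; |LW| = 12.10 ✓; ∠(LW, WF) = 84.40° ✗; |WF| = 13.40 ✓.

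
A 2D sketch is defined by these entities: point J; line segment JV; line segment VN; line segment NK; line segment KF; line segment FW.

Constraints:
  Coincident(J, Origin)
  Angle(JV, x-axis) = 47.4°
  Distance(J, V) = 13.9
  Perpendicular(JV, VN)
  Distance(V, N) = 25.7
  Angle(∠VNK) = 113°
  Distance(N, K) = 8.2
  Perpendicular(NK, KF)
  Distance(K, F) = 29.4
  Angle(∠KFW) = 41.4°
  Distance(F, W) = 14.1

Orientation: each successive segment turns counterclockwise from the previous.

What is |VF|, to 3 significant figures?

19.1

J is at the origin; JV runs at 47.4° with length 13.9, so V = (9.41, 10.2). JV is perpendicular to VN, so VN runs at 137°; with |VN| = 25.7, N = (-9.51, 27.6). ∠VNK = 113.0° gives NK at -156° from the x-axis; with |NK| = 8.2, K = (-17.0, 24.2). NK is perpendicular to KF, so KF runs at -65.6°; with |KF| = 29.4, F = (-4.83, -2.53). Then |VF| = |F − V| = 19.1.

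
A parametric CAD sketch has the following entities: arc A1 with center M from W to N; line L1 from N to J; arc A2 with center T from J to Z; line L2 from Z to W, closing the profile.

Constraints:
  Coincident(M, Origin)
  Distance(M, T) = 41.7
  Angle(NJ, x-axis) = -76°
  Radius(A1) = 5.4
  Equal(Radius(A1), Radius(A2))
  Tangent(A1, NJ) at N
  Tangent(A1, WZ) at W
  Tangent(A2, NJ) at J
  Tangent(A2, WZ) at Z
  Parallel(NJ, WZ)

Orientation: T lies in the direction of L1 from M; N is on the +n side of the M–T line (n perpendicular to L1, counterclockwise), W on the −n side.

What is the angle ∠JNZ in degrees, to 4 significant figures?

14.52°

Tangency of A1 to both parallel lines with radius 5.4 puts N and W at M ± 5.4·n: N = (5.240, 1.306), W = (-5.240, -1.306). Equal radii place J and Z the same way about T: J = T + 5.4·n = (15.33, -39.15), Z = T − 5.4·n = (4.849, -41.77). Then cos ∠JNZ = NJ·NZ / (|NJ||NZ|), giving 14.52°.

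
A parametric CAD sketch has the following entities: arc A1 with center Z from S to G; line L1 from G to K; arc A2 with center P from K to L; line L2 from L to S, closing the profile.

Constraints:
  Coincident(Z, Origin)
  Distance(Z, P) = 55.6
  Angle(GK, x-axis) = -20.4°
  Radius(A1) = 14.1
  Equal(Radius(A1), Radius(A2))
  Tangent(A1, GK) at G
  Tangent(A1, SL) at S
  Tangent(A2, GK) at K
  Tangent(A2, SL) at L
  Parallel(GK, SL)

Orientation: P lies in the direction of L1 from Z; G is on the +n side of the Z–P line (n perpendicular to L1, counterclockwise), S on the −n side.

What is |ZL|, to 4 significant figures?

57.36

The slot axis is L1's direction at -20.4°, so u = (cos -20.4°, sin -20.4°) = (0.9373, -0.3486) and n = (−sin -20.4°, cos -20.4°) = (0.3486, 0.9373). Z is at the origin and P lies 55.6 along u from Z, so P = 55.6·u = (52.11, -19.38). Tangency of A1 to both parallel lines with radius 14.1 puts G and S at Z ± 14.1·n: G = (4.915, 13.22), S = (-4.915, -13.22). Equal radii place K and L the same way about P: K = P + 14.1·n = (57.03, -6.165), L = P − 14.1·n = (47.20, -32.60). Then |ZL| = |L − Z| = 57.36.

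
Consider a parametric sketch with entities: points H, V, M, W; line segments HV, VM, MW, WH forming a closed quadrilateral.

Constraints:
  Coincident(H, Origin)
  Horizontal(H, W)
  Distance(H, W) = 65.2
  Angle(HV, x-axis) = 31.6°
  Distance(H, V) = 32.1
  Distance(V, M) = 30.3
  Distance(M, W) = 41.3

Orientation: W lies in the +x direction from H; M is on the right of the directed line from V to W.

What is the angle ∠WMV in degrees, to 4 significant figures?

68.74°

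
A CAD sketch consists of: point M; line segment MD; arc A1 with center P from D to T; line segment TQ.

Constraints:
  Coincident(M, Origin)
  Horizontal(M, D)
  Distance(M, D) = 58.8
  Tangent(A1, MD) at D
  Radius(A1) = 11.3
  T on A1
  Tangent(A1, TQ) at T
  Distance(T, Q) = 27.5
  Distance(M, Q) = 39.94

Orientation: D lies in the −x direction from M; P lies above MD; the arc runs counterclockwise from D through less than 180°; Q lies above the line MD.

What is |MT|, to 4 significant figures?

50.58

M is at the origin; MD is horizontal with |MD| = 58.8 and D on the −x side, so D = (-58.80, 0.000). Since A1 is tangent to MD there, PD ⟂ MD, so P = D + (0, 11.3) = (-58.80, 11.30). Since PT ⟂ TQ (tangency), |PQ| = √(11.3² + 27.5²) = 29.73 regardless of where T sits on A1. So Q lies on both circle(M, 39.94) and circle(P, 29.73); the above-MD intersection is Q = (-31.92, 24.01). T is the foot of the tangent from Q: T = (-50.45, 3.686).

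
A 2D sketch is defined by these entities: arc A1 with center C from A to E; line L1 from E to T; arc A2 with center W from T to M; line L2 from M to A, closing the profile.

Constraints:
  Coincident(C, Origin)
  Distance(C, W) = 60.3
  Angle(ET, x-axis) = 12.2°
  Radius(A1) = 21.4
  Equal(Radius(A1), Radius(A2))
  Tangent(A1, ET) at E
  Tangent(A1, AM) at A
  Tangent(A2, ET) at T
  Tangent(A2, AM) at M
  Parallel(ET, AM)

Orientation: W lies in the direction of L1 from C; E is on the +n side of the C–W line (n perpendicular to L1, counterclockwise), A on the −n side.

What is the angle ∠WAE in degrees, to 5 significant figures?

70.461°

C is at the origin and W lies 60.3 along u from C, so W = 60.3·u = (58.938, 12.743). Tangency of A1 to both parallel lines with radius 21.4 puts E and A at C ± 21.4·n: E = (-4.5224, 20.917), A = (4.5224, -20.917). Then cos ∠WAE = AW·AE / (|AW||AE|), giving 70.461°.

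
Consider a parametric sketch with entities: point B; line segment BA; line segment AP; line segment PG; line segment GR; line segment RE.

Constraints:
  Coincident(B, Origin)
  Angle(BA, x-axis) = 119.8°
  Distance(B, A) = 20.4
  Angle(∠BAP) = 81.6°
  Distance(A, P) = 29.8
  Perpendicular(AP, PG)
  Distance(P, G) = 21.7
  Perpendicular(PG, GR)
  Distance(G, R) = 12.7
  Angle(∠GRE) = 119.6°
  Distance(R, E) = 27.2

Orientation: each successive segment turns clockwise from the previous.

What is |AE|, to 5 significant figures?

4.1514

PG is perpendicular to GR, so GR runs at -158.60°; with |GR| = 12.7, R = (13.701, 3.7379). ∠GRE = 119.6° gives RE at 141.00° from the x-axis; with |RE| = 27.2, E = (-7.4378, 20.855). Then |AE| = |E − A| = 4.1514.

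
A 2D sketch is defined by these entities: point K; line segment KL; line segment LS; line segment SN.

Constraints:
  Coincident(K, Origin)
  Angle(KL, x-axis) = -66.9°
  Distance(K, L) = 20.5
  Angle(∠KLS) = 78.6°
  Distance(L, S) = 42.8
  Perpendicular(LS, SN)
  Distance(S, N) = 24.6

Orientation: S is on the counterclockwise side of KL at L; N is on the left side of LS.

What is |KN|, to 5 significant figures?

39.009

K is at the origin; KL runs at -66.9° with length 20.5, so L = 20.5·(cos -66.9°, sin -66.9°) = (8.0429, -18.856). ∠KLS = 78.6°, so LS runs at -66.9° + (180° − 78.6°) = 34.500° from the x-axis; with |LS| = 42.8, S = L + 42.8·(cos 34.500°, sin 34.500°) = (43.316, 5.3858). The perpendicularity gives SN at right angles to LS; with |SN| = 24.6 on the left of LS, N = S + 24.6·(-0.56641, 0.82413) = (29.382, 25.659). Then |KN| = |N − K| = 39.009.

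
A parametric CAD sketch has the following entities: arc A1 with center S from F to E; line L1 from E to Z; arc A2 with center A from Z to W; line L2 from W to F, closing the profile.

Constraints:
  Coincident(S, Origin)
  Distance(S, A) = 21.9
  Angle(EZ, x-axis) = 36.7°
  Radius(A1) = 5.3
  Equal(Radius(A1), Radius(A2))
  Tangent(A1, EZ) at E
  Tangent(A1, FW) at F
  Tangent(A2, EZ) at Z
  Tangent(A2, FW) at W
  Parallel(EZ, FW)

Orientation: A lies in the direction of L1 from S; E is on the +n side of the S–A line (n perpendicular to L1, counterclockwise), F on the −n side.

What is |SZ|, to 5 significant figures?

22.532

The slot axis is L1's direction at 36.7°, so u = (cos 36.7°, sin 36.7°) = (0.80178, 0.59763) and n = (−sin 36.7°, cos 36.7°) = (-0.59763, 0.80178). S is at the origin and A lies 21.9 along u from S, so A = 21.9·u = (17.559, 13.088). Tangency of A1 to both parallel lines with radius 5.3 puts E and F at S ± 5.3·n: E = (-3.1674, 4.2494), F = (3.1674, -4.2494). Equal radii place Z and W the same way about A: Z = A + 5.3·n = (14.391, 17.337), W = A − 5.3·n = (20.726, 8.8386). Then |SZ| = |Z − S| = 22.532.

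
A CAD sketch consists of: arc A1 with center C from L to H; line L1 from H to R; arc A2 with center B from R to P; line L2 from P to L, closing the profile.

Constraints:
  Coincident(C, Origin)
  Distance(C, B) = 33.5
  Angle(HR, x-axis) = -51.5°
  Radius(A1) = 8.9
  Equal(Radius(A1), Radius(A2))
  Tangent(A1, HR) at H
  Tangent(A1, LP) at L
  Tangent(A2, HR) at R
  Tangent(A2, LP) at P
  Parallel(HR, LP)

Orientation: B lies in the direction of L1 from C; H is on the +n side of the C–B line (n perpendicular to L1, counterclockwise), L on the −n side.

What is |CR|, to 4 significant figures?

34.66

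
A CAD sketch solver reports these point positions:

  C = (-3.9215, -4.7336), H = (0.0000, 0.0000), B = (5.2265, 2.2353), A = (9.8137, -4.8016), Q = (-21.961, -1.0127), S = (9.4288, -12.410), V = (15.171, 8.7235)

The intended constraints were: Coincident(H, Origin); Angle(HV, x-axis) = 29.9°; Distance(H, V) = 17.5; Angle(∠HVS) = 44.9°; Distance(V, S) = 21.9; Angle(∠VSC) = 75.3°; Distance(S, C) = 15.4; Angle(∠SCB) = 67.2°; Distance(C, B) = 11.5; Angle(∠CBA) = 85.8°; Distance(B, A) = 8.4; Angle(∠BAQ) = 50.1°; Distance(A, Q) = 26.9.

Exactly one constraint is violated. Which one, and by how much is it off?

Distance(A, Q) = 26.9 — off by 5.10.

H = (0.00, 0.00) ✓; HV at 29.90° ✓; |HV| = 17.50 ✓; ∠HVS = 44.90° ✓; |VS| = 21.90 ✓; ∠VSC = 75.30° ✓; |SC| = 15.40 ✓; ∠SCB = 67.20° ✓; |CB| = 11.50 ✓; ∠CBA = 85.80° ✓; |BA| = 8.400 ✓; ∠BAQ = 50.10° ✓; |AQ| = 32.00 ✗.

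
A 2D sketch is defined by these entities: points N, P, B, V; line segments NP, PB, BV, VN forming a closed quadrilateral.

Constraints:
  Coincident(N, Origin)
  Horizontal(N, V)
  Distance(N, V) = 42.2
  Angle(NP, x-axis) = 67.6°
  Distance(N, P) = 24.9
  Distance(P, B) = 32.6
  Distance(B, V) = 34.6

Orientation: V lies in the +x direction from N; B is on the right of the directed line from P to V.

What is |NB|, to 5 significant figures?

13.107

Checks: |PB| = 32.60 ✓; |BV| = 34.60 ✓.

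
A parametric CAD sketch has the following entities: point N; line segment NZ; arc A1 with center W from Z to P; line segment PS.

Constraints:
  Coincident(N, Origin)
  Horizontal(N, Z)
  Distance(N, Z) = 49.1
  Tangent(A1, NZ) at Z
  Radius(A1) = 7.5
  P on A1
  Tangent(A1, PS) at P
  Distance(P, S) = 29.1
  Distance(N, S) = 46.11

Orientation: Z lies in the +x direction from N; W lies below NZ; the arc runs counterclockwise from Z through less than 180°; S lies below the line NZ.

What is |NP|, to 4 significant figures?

42.31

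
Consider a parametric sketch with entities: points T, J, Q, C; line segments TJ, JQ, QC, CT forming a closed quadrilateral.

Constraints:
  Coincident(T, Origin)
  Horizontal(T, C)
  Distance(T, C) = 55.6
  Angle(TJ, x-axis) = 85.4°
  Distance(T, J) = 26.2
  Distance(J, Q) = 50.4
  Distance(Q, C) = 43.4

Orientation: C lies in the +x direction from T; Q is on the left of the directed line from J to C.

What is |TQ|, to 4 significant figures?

65.63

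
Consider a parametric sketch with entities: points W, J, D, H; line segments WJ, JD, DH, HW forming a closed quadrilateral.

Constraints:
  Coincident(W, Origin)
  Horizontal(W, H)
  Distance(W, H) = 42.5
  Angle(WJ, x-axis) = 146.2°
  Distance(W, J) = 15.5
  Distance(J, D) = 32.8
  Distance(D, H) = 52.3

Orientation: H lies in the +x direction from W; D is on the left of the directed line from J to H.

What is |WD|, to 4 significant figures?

36.57

Checks: |WH| = 42.50 ✓; |WJ| = 15.50 ✓; |JD| = 32.80 ✓; |DH| = 52.30 ✓.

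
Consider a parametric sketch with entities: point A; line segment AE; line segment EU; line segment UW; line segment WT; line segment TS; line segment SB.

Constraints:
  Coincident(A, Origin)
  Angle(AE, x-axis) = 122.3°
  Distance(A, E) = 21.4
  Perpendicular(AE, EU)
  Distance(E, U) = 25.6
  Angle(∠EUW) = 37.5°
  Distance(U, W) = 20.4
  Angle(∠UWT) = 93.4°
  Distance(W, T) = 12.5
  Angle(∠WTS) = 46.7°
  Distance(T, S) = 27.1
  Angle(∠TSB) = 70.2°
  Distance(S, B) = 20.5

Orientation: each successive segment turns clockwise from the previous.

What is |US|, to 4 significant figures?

4.918

∠UWT = 93.4° gives WT at 163.2° from the x-axis; with |WT| = 12.5, T = (-8.807, 16.24). ∠WTS = 46.7° gives TS at 29.90° from the x-axis; with |TS| = 27.1, S = (14.69, 29.74). Then |US| = |S − U| = 4.918.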